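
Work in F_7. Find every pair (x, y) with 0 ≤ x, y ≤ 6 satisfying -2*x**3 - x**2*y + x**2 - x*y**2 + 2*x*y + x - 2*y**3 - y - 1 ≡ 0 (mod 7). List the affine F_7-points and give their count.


Affine F_7-points: {(0, 4), (1, 2), (1, 6), (2, 4), (4, 5), (6, 3)}; count = 6.

For each of the 49 pairs (x, y) ∈ F_7², evaluate f(x, y) mod 7. Record the zeros.
  x = 0: [0↦6, 1↦3, 2↦2, 3↦5, 4↦0, 5↦3, 6↦2]  zeros at y ∈ {4}
  x = 1: [0↦6, 1↦3, 2↦0, 3↦6, 4↦2, 5↦4, 6↦0]  zeros at y ∈ {2, 6}
  x = 2: [0↦3, 1↦5, 2↦5, 3↦5, 4↦0, 5↦6, 6↦4]  zeros at y ∈ {4}
  x = 3: [0↦6, 1↦4, 2↦5, 3↦4, 4↦3, 5↦4, 6↦2]  zeros at y ∈ ∅
  x = 4: [0↦3, 1↦2, 2↦2, 3↦5, 4↦6, 5↦0, 6↦3]  zeros at y ∈ {5}
  x = 5: [0↦3, 1↦1, 2↦5, 3↦3, 4↦4, 5↦3, 6↦2]  zeros at y ∈ ∅
  x = 6: [0↦1, 1↦3, 2↦2, 3↦0, 4↦6, 5↦1, 6↦1]  zeros at y ∈ {3}
Collecting zeros: affine points = {(0, 4), (1, 2), (1, 6), (2, 4), (4, 5), (6, 3)}.
Total count |C(F_7)_aff| = 6.


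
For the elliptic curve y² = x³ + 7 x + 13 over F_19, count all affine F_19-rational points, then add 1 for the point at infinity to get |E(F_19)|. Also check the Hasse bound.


Affine points = {(2, 4), (2, 15), (3, 2), (3, 17), (6, 9), (6, 10), (7, 5), (7, 14), (8, 7), (8, 12), (9, 8), (9, 11), (10, 0), (12, 1), (12, 18), (14, 9), (14, 10), (15, 4), (15, 15), (18, 9), (18, 10)}; affine count = 21; |E(F_19)| = 22.

Discriminant check: Δ ∝ 4a³ + 27b² = 4·7³ + 27·13² = 4·343 + 27·169 ≡ 7 (mod 19). Nonzero ⇒ E is nonsingular.
For each x ∈ F_19, compute rhs = x³ + 7·x + 13 mod 19, then count y ∈ F_19 with y² ≡ rhs.
  x = 0: rhs = 13, matching y values: none (0 points).
  x = 1: rhs = 2, matching y values: none (0 points).
  x = 2: rhs = 16, matching y values: 4, 15 (2 points).
  x = 3: rhs = 4, matching y values: 2, 17 (2 points).
  x = 4: rhs = 10, matching y values: none (0 points).
  x = 5: rhs = 2, matching y values: none (0 points).
  x = 6: rhs = 5, matching y values: 9, 10 (2 points).
  x = 7: rhs = 6, matching y values: 5, 14 (2 points).
  x = 8: rhs = 11, matching y values: 7, 12 (2 points).
  x = 9: rhs = 7, matching y values: 8, 11 (2 points).
  x = 10: rhs = 0, matching y values: 0 (1 points).
  x = 11: rhs = 15, matching y values: none (0 points).
  x = 12: rhs = 1, matching y values: 1, 18 (2 points).
  x = 13: rhs = 2, matching y values: none (0 points).
  x = 14: rhs = 5, matching y values: 9, 10 (2 points).
  x = 15: rhs = 16, matching y values: 4, 15 (2 points).
  x = 16: rhs = 3, matching y values: none (0 points).
  x = 17: rhs = 10, matching y values: none (0 points).
  x = 18: rhs = 5, matching y values: 9, 10 (2 points).
Total affine count: 21.
Full point count |E(F_19)| = 21 + 1 = 22.
Hasse bound: |22 − (19+1)| = |2| = 2 ≤ 2√19 ≈ 8.7178 ✓.


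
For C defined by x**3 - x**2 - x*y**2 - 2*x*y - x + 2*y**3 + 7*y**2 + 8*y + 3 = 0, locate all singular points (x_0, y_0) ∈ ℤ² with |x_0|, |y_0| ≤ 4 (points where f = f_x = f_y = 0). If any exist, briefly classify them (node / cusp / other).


Singular points: {(0, -1)}; classification: node.

Compute partial derivatives:
  f_x = 3*x**2 - 2*x - y**2 - 2*y - 1.
  f_y = -2*x*y - 2*x + 6*y**2 + 14*y + 8.
Scan x_0 ∈ {−4, ..., 4}. For each x_0, f_y(x_0, y) is a polynomial in y; find its integer roots y ∈ {−4, ..., 4}, then test f_x and f at those candidates.
  x = -4: f_y(-4, y) = 6*y**2 + 22*y + 16; vanishes at y ∈ {-1}. (-4, -1): f_x = 56 ≠ 0.
  x = -3: f_y(-3, y) = 6*y**2 + 20*y + 14; vanishes at y ∈ {-1}. (-3, -1): f_x = 33 ≠ 0.
  x = -2: f_y(-2, y) = 6*y**2 + 18*y + 12; vanishes at y ∈ {-2, -1}. (-2, -2): f_x = 15 ≠ 0; (-2, -1): f_x = 16 ≠ 0.
  x = -1: f_y(-1, y) = 6*y**2 + 16*y + 10; vanishes at y ∈ {-1}. (-1, -1): f_x = 5 ≠ 0.
  x = 0: f_y(0, y) = 6*y**2 + 14*y + 8; vanishes at y ∈ {-1}. (0, -1): f_x = 0, f = 0 — SINGULAR.
  x = 1: f_y(1, y) = 6*y**2 + 12*y + 6; vanishes at y ∈ {-1}. (1, -1): f_x = 1 ≠ 0.
  x = 2: f_y(2, y) = 6*y**2 + 10*y + 4; vanishes at y ∈ {-1}. (2, -1): f_x = 8 ≠ 0.
  x = 3: f_y(3, y) = 6*y**2 + 8*y + 2; vanishes at y ∈ {-1}. (3, -1): f_x = 21 ≠ 0.
  x = 4: f_y(4, y) = 6*y**2 + 6*y; vanishes at y ∈ {-1, 0}. (4, -1): f_x = 40 ≠ 0; (4, 0): f_x = 39 ≠ 0.
Only singular point on the grid: (0, -1).
Classify: substitute x = 0 + u, y = -1 + v and expand: f = u**3 - u**2 - u*v**2 + 2*v**3 + v**2.
No constant or linear terms (consistent with a singular point). Quadratic part: -u**2 + v**2. Cubic part: u**3 - u*v**2 + 2*v**3.
The quadratic part v**2 - u**2 = (v − u)(v + u) splits into two distinct linear factors, so there are two distinct tangent lines y − -1 = ±(x − 0) — this is a node (ordinary double point).
Classification: node.


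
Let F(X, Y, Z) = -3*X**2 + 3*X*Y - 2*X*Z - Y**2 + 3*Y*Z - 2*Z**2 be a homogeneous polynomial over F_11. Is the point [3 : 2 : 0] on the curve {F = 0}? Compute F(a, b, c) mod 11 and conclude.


F(3,2,0) ≡ 9 (mod 11); P is NOT on the curve.

Evaluate F(3, 2, 0) term-by-term (mod 11).
  -3*X**2 ↦ -3·9·1·1 = -27
  3*X*Y ↦ 3·3·2·1 = 18
  -2*X*Z ↦ -2·3·1·0 = 0
  -Y**2 ↦ -1·1·4·1 = -4
  3*Y*Z ↦ 3·1·2·0 = 0
  -2*Z**2 ↦ -2·1·1·0 = 0
Sum: F(3, 2, 0) = (-27) + (18) + (0) + (-4) + (0) + (0) = -13.
Reducing mod 11: -13 ≡ 9 (mod 11).
Since F(a, b, c) ≡ 9 ≠ 0 (mod 11), P does NOT lie on the curve.


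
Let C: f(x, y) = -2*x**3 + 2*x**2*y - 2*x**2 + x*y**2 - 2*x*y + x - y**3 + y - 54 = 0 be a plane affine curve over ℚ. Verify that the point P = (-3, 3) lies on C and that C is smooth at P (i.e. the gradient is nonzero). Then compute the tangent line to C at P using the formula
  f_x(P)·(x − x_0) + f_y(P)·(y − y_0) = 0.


Tangent line at P: -74*x - 20*y - 162 = 0.

Step 1: f(-3, 3) = 0, so P lies on C.
Step 2: partial derivatives
  f_x(x, y) = -6*x**2 + 4*x*y - 4*x + y**2 - 2*y + 1, f_y(x, y) = 2*x**2 + 2*x*y - 2*x - 3*y**2 + 1.
  f_x(P) = -74, f_y(P) = -20 (gradient nonzero, so P is smooth).
Step 3: tangent line at P: -74·(x − -3) + -20·(y − 3) = 0.
Expanding: -74*x - 20*y - 162 = 0.


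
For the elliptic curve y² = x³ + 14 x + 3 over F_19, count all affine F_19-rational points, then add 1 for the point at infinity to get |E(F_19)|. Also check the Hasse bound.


Affine points = {(2, 1), (2, 18), (4, 3), (4, 16), (7, 8), (7, 11), (8, 0), (11, 5), (11, 14), (13, 8), (13, 11), (14, 6), (14, 13), (15, 4), (15, 15), (17, 9), (17, 10), (18, 8), (18, 11)}; affine count = 19; |E(F_19)| = 20.

Discriminant check: Δ ∝ 4a³ + 27b² = 4·14³ + 27·3² = 4·2744 + 27·9 ≡ 9 (mod 19). Nonzero ⇒ E is nonsingular.
For each x ∈ F_19, compute rhs = x³ + 14·x + 3 mod 19, then count y ∈ F_19 with y² ≡ rhs.
  x = 0: rhs = 3, matching y values: none (0 points).
  x = 1: rhs = 18, matching y values: none (0 points).
  x = 2: rhs = 1, matching y values: 1, 18 (2 points).
  x = 3: rhs = 15, matching y values: none (0 points).
  x = 4: rhs = 9, matching y values: 3, 16 (2 points).
  x = 5: rhs = 8, matching y values: none (0 points).
  x = 6: rhs = 18, matching y values: none (0 points).
  x = 7: rhs = 7, matching y values: 8, 11 (2 points).
  x = 8: rhs = 0, matching y values: 0 (1 points).
  x = 9: rhs = 3, matching y values: none (0 points).
  x = 10: rhs = 3, matching y values: none (0 points).
  x = 11: rhs = 6, matching y values: 5, 14 (2 points).
  x = 12: rhs = 18, matching y values: none (0 points).
  x = 13: rhs = 7, matching y values: 8, 11 (2 points).
  x = 14: rhs = 17, matching y values: 6, 13 (2 points).
  x = 15: rhs = 16, matching y values: 4, 15 (2 points).
  x = 16: rhs = 10, matching y values: none (0 points).
  x = 17: rhs = 5, matching y values: 9, 10 (2 points).
  x = 18: rhs = 7, matching y values: 8, 11 (2 points).
Total affine count: 19.
Full point count |E(F_19)| = 19 + 1 = 20.
Hasse bound: |20 − (19+1)| = |0| = 0 ≤ 2√19 ≈ 8.7178 ✓.


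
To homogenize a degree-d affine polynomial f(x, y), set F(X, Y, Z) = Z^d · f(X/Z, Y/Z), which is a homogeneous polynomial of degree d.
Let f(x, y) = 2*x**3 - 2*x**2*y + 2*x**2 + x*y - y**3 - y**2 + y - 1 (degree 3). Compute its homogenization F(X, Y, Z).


F(X, Y, Z) = 2*X**3 - 2*X**2*Y + 2*X**2*Z + X*Y*Z - Y**3 - Y**2*Z + Y*Z**2 - Z**3

deg(f) = 3.
Substitute x = X/Z, y = Y/Z into f, then multiply by Z^3.
  monomial 2·x^3·y^0 ↦ 2·X^3·Y^0·Z^0.
  monomial -2·x^2·y^1 ↦ -2·X^2·Y^1·Z^0.
  monomial 2·x^2·y^0 ↦ 2·X^2·Y^0·Z^1.
  monomial 1·x^1·y^1 ↦ 1·X^1·Y^1·Z^1.
  monomial -1·x^0·y^3 ↦ -1·X^0·Y^3·Z^0.
  monomial -1·x^0·y^2 ↦ -1·X^0·Y^2·Z^1.
  monomial 1·x^0·y^1 ↦ 1·X^0·Y^1·Z^2.
  monomial -1·x^0·y^0 ↦ -1·X^0·Y^0·Z^3.
Collecting: F(X, Y, Z) = 2*X**3 - 2*X**2*Y + 2*X**2*Z + X*Y*Z - Y**3 - Y**2*Z + Y*Z**2 - Z**3.


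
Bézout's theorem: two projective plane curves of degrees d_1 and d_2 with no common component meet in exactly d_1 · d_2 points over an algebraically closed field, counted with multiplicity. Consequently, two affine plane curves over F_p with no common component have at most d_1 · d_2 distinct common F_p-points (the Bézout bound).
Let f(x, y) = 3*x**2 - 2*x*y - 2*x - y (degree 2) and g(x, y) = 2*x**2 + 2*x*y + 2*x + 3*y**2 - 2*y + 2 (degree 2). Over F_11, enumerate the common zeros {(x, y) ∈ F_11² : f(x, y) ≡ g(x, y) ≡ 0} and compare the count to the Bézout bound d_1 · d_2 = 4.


Common zeros: {(4, 2)}; count = 1; Bézout bound = 4.

deg(f) = 2, deg(g) = 2, so Bézout bound = 4.
Scan x ∈ F_11. For each x, list the y ∈ F_11 with f(x, y) ≡ 0 and those with g(x, y) ≡ 0 (mod 11); the common zeros in that column are the intersection.
  x = 0: f ≡ 0 at y ∈ {0}; g ≡ 0 at y ∈ ∅; common: ∅.
  x = 1: f ≡ 0 at y ∈ {4}; g ≡ 0 at y ∈ {3, 8}; common: ∅.
  x = 2: f ≡ 0 at y ∈ {6}; g ≡ 0 at y ∈ {5, 9}; common: ∅.
  x = 3: f ≡ 0 at y ∈ {3}; g ≡ 0 at y ∈ {1, 5}; common: ∅.
  x = 4: f ≡ 0 at y ∈ {2}; g ≡ 0 at y ∈ {2, 7}; common: {2}.
  x = 5: f ≡ 0 at y ∈ ∅; g ≡ 0 at y ∈ ∅; common: ∅.
  x = 6: f ≡ 0 at y ∈ {4}; g ≡ 0 at y ∈ {1, 3}; common: ∅.
  x = 7: f ≡ 0 at y ∈ {3}; g ≡ 0 at y ∈ ∅; common: ∅.
  x = 8: f ≡ 0 at y ∈ {0}; g ≡ 0 at y ∈ ∅; common: ∅.
  x = 9: f ≡ 0 at y ∈ {2}; g ≡ 0 at y ∈ ∅; common: ∅.
  x = 10: f ≡ 0 at y ∈ {6}; g ≡ 0 at y ∈ {7, 9}; common: ∅.
Collecting: common zeros = {(4, 2)}, so the count is 1.
Comparison with the Bézout bound: 1 ≤ 4 = deg(f)·deg(g), as expected for curves with no common component (the affine F_11-count falls short of the bound because intersections may lie at infinity, over extension fields, or carry multiplicity).


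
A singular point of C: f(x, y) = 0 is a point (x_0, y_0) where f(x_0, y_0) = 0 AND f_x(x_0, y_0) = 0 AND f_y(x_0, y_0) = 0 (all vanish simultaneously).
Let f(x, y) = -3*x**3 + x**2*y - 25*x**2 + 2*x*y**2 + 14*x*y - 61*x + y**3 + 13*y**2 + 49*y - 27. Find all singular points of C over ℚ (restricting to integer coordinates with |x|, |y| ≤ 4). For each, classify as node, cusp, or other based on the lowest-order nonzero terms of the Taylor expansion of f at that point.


Singular points: {(-3, -2)}; classification: cusp.

Compute partial derivatives:
  f_x = -9*x**2 + 2*x*y - 50*x + 2*y**2 + 14*y - 61.
  f_y = x**2 + 4*x*y + 14*x + 3*y**2 + 26*y + 49.
Scan x_0 ∈ {−4, ..., 4}. For each x_0, f_y(x_0, y) is a polynomial in y; find its integer roots y ∈ {−4, ..., 4}, then test f_x and f at those candidates.
  x = -4: f_y(-4, y) = 3*y**2 + 10*y + 9; no integer root y with |y| ≤ 4.
  x = -3: f_y(-3, y) = 3*y**2 + 14*y + 16; vanishes at y ∈ {-2}. (-3, -2): f_x = 0, f = 0 — SINGULAR.
  x = -2: f_y(-2, y) = 3*y**2 + 18*y + 25; no integer root y with |y| ≤ 4.
  x = -1: f_y(-1, y) = 3*y**2 + 22*y + 36; no integer root y with |y| ≤ 4.
  x = 0: f_y(0, y) = 3*y**2 + 26*y + 49; no integer root y with |y| ≤ 4.
  x = 1: f_y(1, y) = 3*y**2 + 30*y + 64; no integer root y with |y| ≤ 4.
  x = 2: f_y(2, y) = 3*y**2 + 34*y + 81; no integer root y with |y| ≤ 4.
  x = 3: f_y(3, y) = 3*y**2 + 38*y + 100; no integer root y with |y| ≤ 4.
  x = 4: f_y(4, y) = 3*y**2 + 42*y + 121; no integer root y with |y| ≤ 4.
Only singular point on the grid: (-3, -2).
Classify: substitute x = -3 + u, y = -2 + v and expand: f = -3*u**3 + u**2*v + 2*u*v**2 + v**3 + v**2.
No constant or linear terms (consistent with a singular point). Quadratic part: v**2. Cubic part: -3*u**3 + u**2*v + 2*u*v**2 + v**3.
The quadratic part v**2 is a perfect square, so there is a single (double) tangent line v = 0, i.e. y = -2. Restricting the cubic part to that line (v = 0) leaves -3*u**3 ≠ 0, so f is not divisible by v and the branch is v² ≈ 3*u**3 to lowest order — this is a cusp.
Classification: cusp.


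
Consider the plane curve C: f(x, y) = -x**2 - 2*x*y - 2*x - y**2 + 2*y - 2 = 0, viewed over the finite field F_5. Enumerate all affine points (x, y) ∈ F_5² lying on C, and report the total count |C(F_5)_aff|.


Affine F_5-points: {(0, 3), (0, 4), (1, 0), (2, 0), (2, 3)}; count = 5.

For each of the 25 pairs (x, y) ∈ F_5², evaluate f(x, y) mod 5. Record the zeros.
  x = 0: [0↦3, 1↦4, 2↦3, 3↦0, 4↦0]  zeros at y ∈ {3, 4}
  x = 1: [0↦0, 1↦4, 2↦1, 3↦1, 4↦4]  zeros at y ∈ {0}
  x = 2: [0↦0, 1↦2, 2↦2, 3↦0, 4↦1]  zeros at y ∈ {0, 3}
  x = 3: [0↦3, 1↦3, 2↦1, 3↦2, 4↦1]  zeros at y ∈ ∅
  x = 4: [0↦4, 1↦2, 2↦3, 3↦2, 4↦4]  zeros at y ∈ ∅
Collecting zeros: affine points = {(0, 3), (0, 4), (1, 0), (2, 0), (2, 3)}.
Total count |C(F_5)_aff| = 5.


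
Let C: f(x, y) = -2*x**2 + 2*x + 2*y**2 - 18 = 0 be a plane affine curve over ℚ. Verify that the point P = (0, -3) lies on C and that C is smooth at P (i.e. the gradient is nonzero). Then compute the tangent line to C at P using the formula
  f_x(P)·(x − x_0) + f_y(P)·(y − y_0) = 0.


Tangent line at P: 2*x - 12*y - 36 = 0.

Step 1: f(0, -3) = 0, so P lies on C.
Step 2: partial derivatives
  f_x(x, y) = 2 - 4*x, f_y(x, y) = 4*y.
  f_x(P) = 2, f_y(P) = -12 (gradient nonzero, so P is smooth).
Step 3: tangent line at P: 2·(x − 0) + -12·(y − -3) = 0.
Expanding: 2*x - 12*y - 36 = 0.


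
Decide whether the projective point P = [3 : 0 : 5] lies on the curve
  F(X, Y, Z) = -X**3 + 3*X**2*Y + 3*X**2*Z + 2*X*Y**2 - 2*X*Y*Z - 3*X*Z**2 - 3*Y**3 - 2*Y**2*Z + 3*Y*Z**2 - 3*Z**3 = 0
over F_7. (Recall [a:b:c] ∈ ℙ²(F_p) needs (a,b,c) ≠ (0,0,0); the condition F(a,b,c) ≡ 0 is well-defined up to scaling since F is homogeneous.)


F(3,0,5) ≡ 5 (mod 7); P is NOT on the curve.

Evaluate F(3, 0, 5) term-by-term (mod 7).
  -X**3 ↦ -1·27·1·1 = -27
  3*X**2*Y ↦ 3·9·0·1 = 0
  3*X**2*Z ↦ 3·9·1·5 = 135
  2*X*Y**2 ↦ 2·3·0·1 = 0
  -2*X*Y*Z ↦ -2·3·0·5 = 0
  -3*X*Z**2 ↦ -3·3·1·25 = -225
  -3*Y**3 ↦ -3·1·0·1 = 0
  -2*Y**2*Z ↦ -2·1·0·5 = 0
  3*Y*Z**2 ↦ 3·1·0·25 = 0
  -3*Z**3 ↦ -3·1·1·125 = -375
Sum: F(3, 0, 5) = (-27) + (0) + (135) + (0) + (0) + (-225) + (0) + (0) + (0) + (-375) = -492.
Reducing mod 7: -492 ≡ 5 (mod 7).
Since F(a, b, c) ≡ 5 ≠ 0 (mod 7), P does NOT lie on the curve.


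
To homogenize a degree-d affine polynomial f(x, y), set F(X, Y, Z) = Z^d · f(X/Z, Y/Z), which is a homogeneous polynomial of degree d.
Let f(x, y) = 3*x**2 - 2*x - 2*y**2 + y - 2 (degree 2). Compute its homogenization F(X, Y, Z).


F(X, Y, Z) = 3*X**2 - 2*X*Z - 2*Y**2 + Y*Z - 2*Z**2

deg(f) = 2.
Substitute x = X/Z, y = Y/Z into f, then multiply by Z^2.
  monomial 3·x^2·y^0 ↦ 3·X^2·Y^0·Z^0.
  monomial -2·x^1·y^0 ↦ -2·X^1·Y^0·Z^1.
  monomial -2·x^0·y^2 ↦ -2·X^0·Y^2·Z^0.
  monomial 1·x^0·y^1 ↦ 1·X^0·Y^1·Z^1.
  monomial -2·x^0·y^0 ↦ -2·X^0·Y^0·Z^2.
Collecting: F(X, Y, Z) = 3*X**2 - 2*X*Z - 2*Y**2 + Y*Z - 2*Z**2.


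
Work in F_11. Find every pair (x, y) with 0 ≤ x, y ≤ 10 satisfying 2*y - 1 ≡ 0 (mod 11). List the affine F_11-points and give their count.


Affine F_11-points: {(0, 6), (1, 6), (2, 6), (3, 6), (4, 6), (5, 6), (6, 6), (7, 6), (8, 6), (9, 6), (10, 6)}; count = 11.

For each of the 121 pairs (x, y) ∈ F_11², evaluate f(x, y) mod 11. Record the zeros.
  x = 0: [0↦10, 1↦1, 2↦3, 3↦5, 4↦7, 5↦9, 6↦0, 7↦2, 8↦4, 9↦6, 10↦8]  zeros at y ∈ {6}
  x = 1: [0↦10, 1↦1, 2↦3, 3↦5, 4↦7, 5↦9, 6↦0, 7↦2, 8↦4, 9↦6, 10↦8]  zeros at y ∈ {6}
  x = 2: [0↦10, 1↦1, 2↦3, 3↦5, 4↦7, 5↦9, 6↦0, 7↦2, 8↦4, 9↦6, 10↦8]  zeros at y ∈ {6}
  x = 3: [0↦10, 1↦1, 2↦3, 3↦5, 4↦7, 5↦9, 6↦0, 7↦2, 8↦4, 9↦6, 10↦8]  zeros at y ∈ {6}
  x = 4: [0↦10, 1↦1, 2↦3, 3↦5, 4↦7, 5↦9, 6↦0, 7↦2, 8↦4, 9↦6, 10↦8]  zeros at y ∈ {6}
  x = 5: [0↦10, 1↦1, 2↦3, 3↦5, 4↦7, 5↦9, 6↦0, 7↦2, 8↦4, 9↦6, 10↦8]  zeros at y ∈ {6}
  x = 6: [0↦10, 1↦1, 2↦3, 3↦5, 4↦7, 5↦9, 6↦0, 7↦2, 8↦4, 9↦6, 10↦8]  zeros at y ∈ {6}
  x = 7: [0↦10, 1↦1, 2↦3, 3↦5, 4↦7, 5↦9, 6↦0, 7↦2, 8↦4, 9↦6, 10↦8]  zeros at y ∈ {6}
  x = 8: [0↦10, 1↦1, 2↦3, 3↦5, 4↦7, 5↦9, 6↦0, 7↦2, 8↦4, 9↦6, 10↦8]  zeros at y ∈ {6}
  x = 9: [0↦10, 1↦1, 2↦3, 3↦5, 4↦7, 5↦9, 6↦0, 7↦2, 8↦4, 9↦6, 10↦8]  zeros at y ∈ {6}
  x = 10: [0↦10, 1↦1, 2↦3, 3↦5, 4↦7, 5↦9, 6↦0, 7↦2, 8↦4, 9↦6, 10↦8]  zeros at y ∈ {6}
Collecting zeros: affine points = {(0, 6), (1, 6), (2, 6), (3, 6), (4, 6), (5, 6), (6, 6), (7, 6), (8, 6), (9, 6), (10, 6)}.
Total count |C(F_11)_aff| = 11.


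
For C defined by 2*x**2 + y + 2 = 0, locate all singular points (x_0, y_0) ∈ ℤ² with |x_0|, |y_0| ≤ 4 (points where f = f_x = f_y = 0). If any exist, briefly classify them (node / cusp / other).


No singular points in the scanned grid; C is smooth there.

Compute partial derivatives:
  f_x = 4*x.
  f_y = 1.
f_y = 1 is a nonzero constant, so f_y never vanishes: no point (x, y) can satisfy f = f_x = f_y = 0. In particular no (x, y) ∈ {−4, ..., 4}² is singular; the curve is smooth.


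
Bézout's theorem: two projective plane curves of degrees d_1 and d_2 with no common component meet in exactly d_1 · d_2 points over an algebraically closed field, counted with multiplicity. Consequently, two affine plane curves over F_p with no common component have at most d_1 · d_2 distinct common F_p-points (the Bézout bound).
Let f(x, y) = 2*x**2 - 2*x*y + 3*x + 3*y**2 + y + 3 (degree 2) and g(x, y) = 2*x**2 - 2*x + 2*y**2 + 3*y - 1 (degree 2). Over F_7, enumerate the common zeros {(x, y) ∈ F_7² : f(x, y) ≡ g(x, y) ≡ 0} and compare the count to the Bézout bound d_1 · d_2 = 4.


Common zeros: ∅; count = 0; Bézout bound = 4.

deg(f) = 2, deg(g) = 2, so Bézout bound = 4.
Scan x ∈ F_7. For each x, list the y ∈ F_7 with f(x, y) ≡ 0 and those with g(x, y) ≡ 0 (mod 7); the common zeros in that column are the intersection.
  x = 0: f ≡ 0 at y ∈ {1}; g ≡ 0 at y ∈ ∅; common: ∅.
  x = 1: f ≡ 0 at y ∈ ∅; g ≡ 0 at y ∈ ∅; common: ∅.
  x = 2: f ≡ 0 at y ∈ {3, 5}; g ≡ 0 at y ∈ ∅; common: ∅.
  x = 3: f ≡ 0 at y ∈ {1, 3}; g ≡ 0 at y ∈ ∅; common: ∅.
  x = 4: f ≡ 0 at y ∈ ∅; g ≡ 0 at y ∈ {1}; common: ∅.
  x = 5: f ≡ 0 at y ∈ {5}; g ≡ 0 at y ∈ ∅; common: ∅.
  x = 6: f ≡ 0 at y ∈ ∅; g ≡ 0 at y ∈ ∅; common: ∅.
Collecting: common zeros = ∅, so the count is 0.
Comparison with the Bézout bound: 0 ≤ 4 = deg(f)·deg(g), as expected for curves with no common component (the affine F_7-count falls short of the bound because intersections may lie at infinity, over extension fields, or carry multiplicity).


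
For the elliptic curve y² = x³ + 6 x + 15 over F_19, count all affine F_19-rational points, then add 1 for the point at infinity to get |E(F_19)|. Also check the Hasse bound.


Affine points = {(2, 4), (2, 15), (6, 1), (6, 18), (7, 1), (7, 18), (8, 9), (8, 10), (9, 0), (10, 7), (10, 12), (11, 5), (11, 14)}; affine count = 13; |E(F_19)| = 14.

Discriminant check: Δ ∝ 4a³ + 27b² = 4·6³ + 27·15² = 4·216 + 27·225 ≡ 4 (mod 19). Nonzero ⇒ E is nonsingular.
For each x ∈ F_19, compute rhs = x³ + 6·x + 15 mod 19, then count y ∈ F_19 with y² ≡ rhs.
  x = 0: rhs = 15, matching y values: none (0 points).
  x = 1: rhs = 3, matching y values: none (0 points).
  x = 2: rhs = 16, matching y values: 4, 15 (2 points).
  x = 3: rhs = 3, matching y values: none (0 points).
  x = 4: rhs = 8, matching y values: none (0 points).
  x = 5: rhs = 18, matching y values: none (0 points).
  x = 6: rhs = 1, matching y values: 1, 18 (2 points).
  x = 7: rhs = 1, matching y values: 1, 18 (2 points).
  x = 8: rhs = 5, matching y values: 9, 10 (2 points).
  x = 9: rhs = 0, matching y values: 0 (1 points).
  x = 10: rhs = 11, matching y values: 7, 12 (2 points).
  x = 11: rhs = 6, matching y values: 5, 14 (2 points).
  x = 12: rhs = 10, matching y values: none (0 points).
  x = 13: rhs = 10, matching y values: none (0 points).
  x = 14: rhs = 12, matching y values: none (0 points).
  x = 15: rhs = 3, matching y values: none (0 points).
  x = 16: rhs = 8, matching y values: none (0 points).
  x = 17: rhs = 14, matching y values: none (0 points).
  x = 18: rhs = 8, matching y values: none (0 points).
Total affine count: 13.
Full point count |E(F_19)| = 13 + 1 = 14.
Hasse bound: |14 − (19+1)| = |-6| = 6 ≤ 2√19 ≈ 8.7178 ✓.


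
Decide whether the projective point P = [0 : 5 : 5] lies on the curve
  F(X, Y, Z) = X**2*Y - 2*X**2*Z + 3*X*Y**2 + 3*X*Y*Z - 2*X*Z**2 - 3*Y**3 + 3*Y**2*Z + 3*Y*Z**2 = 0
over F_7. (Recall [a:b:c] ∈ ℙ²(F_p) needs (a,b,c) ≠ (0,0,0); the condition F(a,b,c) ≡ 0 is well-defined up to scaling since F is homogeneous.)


F(0,5,5) ≡ 4 (mod 7); P is NOT on the curve.

Evaluate F(0, 5, 5) term-by-term (mod 7).
  X**2*Y ↦ 1·0·5·1 = 0
  -2*X**2*Z ↦ -2·0·1·5 = 0
  3*X*Y**2 ↦ 3·0·25·1 = 0
  3*X*Y*Z ↦ 3·0·5·5 = 0
  -2*X*Z**2 ↦ -2·0·1·25 = 0
  -3*Y**3 ↦ -3·1·125·1 = -375
  3*Y**2*Z ↦ 3·1·25·5 = 375
  3*Y*Z**2 ↦ 3·1·5·25 = 375
Sum: F(0, 5, 5) = (0) + (0) + (0) + (0) + (0) + (-375) + (375) + (375) = 375.
Reducing mod 7: 375 ≡ 4 (mod 7).
Since F(a, b, c) ≡ 4 ≠ 0 (mod 7), P does NOT lie on the curve.


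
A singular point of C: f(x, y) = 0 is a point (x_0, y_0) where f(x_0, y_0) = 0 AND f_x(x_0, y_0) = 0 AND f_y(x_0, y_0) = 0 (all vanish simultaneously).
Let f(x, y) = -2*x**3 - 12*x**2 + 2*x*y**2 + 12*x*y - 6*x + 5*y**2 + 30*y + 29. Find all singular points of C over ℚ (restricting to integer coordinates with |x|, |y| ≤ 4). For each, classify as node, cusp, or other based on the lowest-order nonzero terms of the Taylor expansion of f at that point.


Singular points: {(-2, -3)}; classification: cusp.

Compute partial derivatives:
  f_x = -6*x**2 - 24*x + 2*y**2 + 12*y - 6.
  f_y = 4*x*y + 12*x + 10*y + 30.
Scan x_0 ∈ {−4, ..., 4}. For each x_0, f_y(x_0, y) is a polynomial in y; find its integer roots y ∈ {−4, ..., 4}, then test f_x and f at those candidates.
  x = -4: f_y(-4, y) = -6*y - 18; vanishes at y ∈ {-3}. (-4, -3): f_x = -24 ≠ 0.
  x = -3: f_y(-3, y) = -2*y - 6; vanishes at y ∈ {-3}. (-3, -3): f_x = -6 ≠ 0.
  x = -2: f_y(-2, y) = 2*y + 6; vanishes at y ∈ {-3}. (-2, -3): f_x = 0, f = 0 — SINGULAR.
  x = -1: f_y(-1, y) = 6*y + 18; vanishes at y ∈ {-3}. (-1, -3): f_x = -6 ≠ 0.
  x = 0: f_y(0, y) = 10*y + 30; vanishes at y ∈ {-3}. (0, -3): f_x = -24 ≠ 0.
  x = 1: f_y(1, y) = 14*y + 42; vanishes at y ∈ {-3}. (1, -3): f_x = -54 ≠ 0.
  x = 2: f_y(2, y) = 18*y + 54; vanishes at y ∈ {-3}. (2, -3): f_x = -96 ≠ 0.
  x = 3: f_y(3, y) = 22*y + 66; vanishes at y ∈ {-3}. (3, -3): f_x = -150 ≠ 0.
  x = 4: f_y(4, y) = 26*y + 78; vanishes at y ∈ {-3}. (4, -3): f_x = -216 ≠ 0.
Only singular point on the grid: (-2, -3).
Classify: substitute x = -2 + u, y = -3 + v and expand: f = -2*u**3 + 2*u*v**2 + v**2.
No constant or linear terms (consistent with a singular point). Quadratic part: v**2. Cubic part: -2*u**3 + 2*u*v**2.
The quadratic part v**2 is a perfect square, so there is a single (double) tangent line v = 0, i.e. y = -3. Restricting the cubic part to that line (v = 0) leaves -2*u**3 ≠ 0, so f is not divisible by v and the branch is v² ≈ 2*u**3 to lowest order — this is a cusp.
Classification: cusp.


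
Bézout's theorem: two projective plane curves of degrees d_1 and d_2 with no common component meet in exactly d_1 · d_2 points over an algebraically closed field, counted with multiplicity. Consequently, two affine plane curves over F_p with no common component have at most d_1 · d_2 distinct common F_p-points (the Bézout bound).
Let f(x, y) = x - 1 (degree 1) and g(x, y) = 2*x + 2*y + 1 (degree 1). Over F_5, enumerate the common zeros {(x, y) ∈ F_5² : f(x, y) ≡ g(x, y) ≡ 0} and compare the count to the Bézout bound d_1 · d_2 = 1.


Common zeros: {(1, 1)}; count = 1; Bézout bound = 1.

deg(f) = 1, deg(g) = 1, so Bézout bound = 1.
Scan x ∈ F_5. For each x, list the y ∈ F_5 with f(x, y) ≡ 0 and those with g(x, y) ≡ 0 (mod 5); the common zeros in that column are the intersection.
  x = 0: f ≡ 0 at y ∈ ∅; g ≡ 0 at y ∈ {2}; common: ∅.
  x = 1: f ≡ 0 at y ∈ {0, 1, 2, 3, 4}; g ≡ 0 at y ∈ {1}; common: {1}.
  x = 2: f ≡ 0 at y ∈ ∅; g ≡ 0 at y ∈ {0}; common: ∅.
  x = 3: f ≡ 0 at y ∈ ∅; g ≡ 0 at y ∈ {4}; common: ∅.
  x = 4: f ≡ 0 at y ∈ ∅; g ≡ 0 at y ∈ {3}; common: ∅.
Collecting: common zeros = {(1, 1)}, so the count is 1.
Comparison with the Bézout bound: 1 ≤ 1 = deg(f)·deg(g), as expected for curves with no common component (the bound is attained).


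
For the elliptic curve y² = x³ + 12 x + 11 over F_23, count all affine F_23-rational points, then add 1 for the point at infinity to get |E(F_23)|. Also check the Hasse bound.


Affine points = {(1, 1), (1, 22), (4, 10), (4, 13), (5, 9), (5, 14), (6, 0), (7, 1), (7, 22), (10, 2), (10, 21), (11, 5), (11, 18), (13, 8), (13, 15), (14, 5), (14, 18), (15, 1), (15, 22), (21, 5), (21, 18)}; affine count = 21; |E(F_23)| = 22.

Discriminant check: Δ ∝ 4a³ + 27b² = 4·12³ + 27·11² = 4·1728 + 27·121 ≡ 13 (mod 23). Nonzero ⇒ E is nonsingular.
For each x ∈ F_23, compute rhs = x³ + 12·x + 11 mod 23, then count y ∈ F_23 with y² ≡ rhs.
  x = 0: rhs = 11, matching y values: none (0 points).
  x = 1: rhs = 1, matching y values: 1, 22 (2 points).
  x = 2: rhs = 20, matching y values: none (0 points).
  x = 3: rhs = 5, matching y values: none (0 points).
  x = 4: rhs = 8, matching y values: 10, 13 (2 points).
  x = 5: rhs = 12, matching y values: 9, 14 (2 points).
  x = 6: rhs = 0, matching y values: 0 (1 points).
  x = 7: rhs = 1, matching y values: 1, 22 (2 points).
  x = 8: rhs = 21, matching y values: none (0 points).
  x = 9: rhs = 20, matching y values: none (0 points).
  x = 10: rhs = 4, matching y values: 2, 21 (2 points).
  x = 11: rhs = 2, matching y values: 5, 18 (2 points).
  x = 12: rhs = 20, matching y values: none (0 points).
  x = 13: rhs = 18, matching y values: 8, 15 (2 points).
  x = 14: rhs = 2, matching y values: 5, 18 (2 points).
  x = 15: rhs = 1, matching y values: 1, 22 (2 points).
  x = 16: rhs = 21, matching y values: none (0 points).
  x = 17: rhs = 22, matching y values: none (0 points).
  x = 18: rhs = 10, matching y values: none (0 points).
  x = 19: rhs = 14, matching y values: none (0 points).
  x = 20: rhs = 17, matching y values: none (0 points).
  x = 21: rhs = 2, matching y values: 5, 18 (2 points).
  x = 22: rhs = 21, matching y values: none (0 points).
Total affine count: 21.
Full point count |E(F_23)| = 21 + 1 = 22.
Hasse bound: |22 − (23+1)| = |-2| = 2 ≤ 2√23 ≈ 9.5917 ✓.


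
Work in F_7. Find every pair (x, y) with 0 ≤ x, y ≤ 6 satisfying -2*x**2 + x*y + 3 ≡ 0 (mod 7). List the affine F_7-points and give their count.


Affine F_7-points: {(1, 6), (2, 6), (3, 5), (4, 2), (5, 1), (6, 1)}; count = 6.

For each of the 49 pairs (x, y) ∈ F_7², evaluate f(x, y) mod 7. Record the zeros.
  x = 0: [0↦3, 1↦3, 2↦3, 3↦3, 4↦3, 5↦3, 6↦3]  zeros at y ∈ ∅
  x = 1: [0↦1, 1↦2, 2↦3, 3↦4, 4↦5, 5↦6, 6↦0]  zeros at y ∈ {6}
  x = 2: [0↦2, 1↦4, 2↦6, 3↦1, 4↦3, 5↦5, 6↦0]  zeros at y ∈ {6}
  x = 3: [0↦6, 1↦2, 2↦5, 3↦1, 4↦4, 5↦0, 6↦3]  zeros at y ∈ {5}
  x = 4: [0↦6, 1↦3, 2↦0, 3↦4, 4↦1, 5↦5, 6↦2]  zeros at y ∈ {2}
  x = 5: [0↦2, 1↦0, 2↦5, 3↦3, 4↦1, 5↦6, 6↦4]  zeros at y ∈ {1}
  x = 6: [0↦1, 1↦0, 2↦6, 3↦5, 4↦4, 5↦3, 6↦2]  zeros at y ∈ {1}
Collecting zeros: affine points = {(1, 6), (2, 6), (3, 5), (4, 2), (5, 1), (6, 1)}.
Total count |C(F_7)_aff| = 6.


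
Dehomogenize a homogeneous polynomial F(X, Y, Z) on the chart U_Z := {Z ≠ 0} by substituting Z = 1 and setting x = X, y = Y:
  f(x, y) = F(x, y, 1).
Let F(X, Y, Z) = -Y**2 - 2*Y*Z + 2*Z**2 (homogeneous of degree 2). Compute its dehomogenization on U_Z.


f(x, y) = -y**2 - 2*y + 2

On U_Z we set Z = 1. Each monomial c·X^i·Y^j·Z^k in F becomes c·x^i·y^j·1^k = c·x^i·y^j.
Substituting Z = 1: F(X, Y, 1) = -y**2 - 2*y + 2.
Note: deg(f) ≤ deg(F) = 2; strict inequality happens when F is divisible by Z (lost terms).


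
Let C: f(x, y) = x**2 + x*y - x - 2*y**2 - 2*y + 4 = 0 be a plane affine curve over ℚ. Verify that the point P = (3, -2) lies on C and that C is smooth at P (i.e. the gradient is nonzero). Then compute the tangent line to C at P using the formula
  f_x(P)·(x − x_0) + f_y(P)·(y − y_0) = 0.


Tangent line at P: 3*x + 9*y + 9 = 0.

Step 1: f(3, -2) = 0, so P lies on C.
Step 2: partial derivatives
  f_x(x, y) = 2*x + y - 1, f_y(x, y) = x - 4*y - 2.
  f_x(P) = 3, f_y(P) = 9 (gradient nonzero, so P is smooth).
Step 3: tangent line at P: 3·(x − 3) + 9·(y − -2) = 0.
Expanding: 3*x + 9*y + 9 = 0.


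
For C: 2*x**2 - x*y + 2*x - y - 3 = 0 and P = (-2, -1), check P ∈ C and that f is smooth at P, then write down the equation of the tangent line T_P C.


Tangent line at P: -5*x + y - 9 = 0.

Step 1: f(-2, -1) = 0, so P lies on C.
Step 2: partial derivatives
  f_x(x, y) = 4*x - y + 2, f_y(x, y) = -x - 1.
  f_x(P) = -5, f_y(P) = 1 (gradient nonzero, so P is smooth).
Step 3: tangent line at P: -5·(x − -2) + 1·(y − -1) = 0.
Expanding: -5*x + y - 9 = 0.


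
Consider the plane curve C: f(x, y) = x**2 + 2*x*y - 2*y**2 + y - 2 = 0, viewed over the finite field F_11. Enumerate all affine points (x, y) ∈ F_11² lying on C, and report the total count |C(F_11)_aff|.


Affine F_11-points: {(1, 1), (1, 6), (6, 3), (6, 9), (8, 1), (8, 2), (9, 6), (9, 9), (10, 2), (10, 3)}; count = 10.

For each of the 121 pairs (x, y) ∈ F_11², evaluate f(x, y) mod 11. Record the zeros.
  x = 0: [0↦9, 1↦8, 2↦3, 3↦5, 4↦3, 5↦8, 6↦9, 7↦6, 8↦10, 9↦10, 10↦6]  zeros at y ∈ ∅
  x = 1: [0↦10, 1↦0, 2↦8, 3↦1, 4↦1, 5↦8, 6↦0, 7↦10, 8↦5, 9↦7, 10↦5]  zeros at y ∈ {1, 6}
  x = 2: [0↦2, 1↦5, 2↦4, 3↦10, 4↦1, 5↦10, 6↦4, 7↦5, 8↦2, 9↦6, 10↦6]  zeros at y ∈ ∅
  x = 3: [0↦7, 1↦1, 2↦2, 3↦10, 4↦3, 5↦3, 6↦10, 7↦2, 8↦1, 9↦7, 10↦9]  zeros at y ∈ ∅
  x = 4: [0↦3, 1↦10, 2↦2, 3↦1, 4↦7, 5↦9, 6↦7, 7↦1, 8↦2, 9↦10, 10↦3]  zeros at y ∈ ∅
  x = 5: [0↦1, 1↦10, 2↦4, 3↦5, 4↦2, 5↦6, 6↦6, 7↦2, 8↦5, 9↦4, 10↦10]  zeros at y ∈ ∅
  x = 6: [0↦1, 1↦1, 2↦8, 3↦0, 4↦10, 5↦5, 6↦7, 7↦5, 8↦10, 9↦0, 10↦8]  zeros at y ∈ {3, 9}
  x = 7: [0↦3, 1↦5, 2↦3, 3↦8, 4↦9, 5↦6, 6↦10, 7↦10, 8↦6, 9↦9, 10↦8]  zeros at y ∈ ∅
  x = 8: [0↦7, 1↦0, 2↦0, 3↦7, 4↦10, 5↦9, 6↦4, 7↦6, 8↦4, 9↦9, 10↦10]  zeros at y ∈ {1, 2}
  x = 9: [0↦2, 1↦8, 2↦10, 3↦8, 4↦2, 5↦3, 6↦0, 7↦4, 8↦4, 9↦0, 10↦3]  zeros at y ∈ {6, 9}
  x = 10: [0↦10, 1↦7, 2↦0, 3↦0, 4↦7, 5↦10, 6↦9, 7↦4, 8↦6, 9↦4, 10↦9]  zeros at y ∈ {2, 3}
Collecting zeros: affine points = {(1, 1), (1, 6), (6, 3), (6, 9), (8, 1), (8, 2), (9, 6), (9, 9), (10, 2), (10, 3)}.
Total count |C(F_11)_aff| = 10.


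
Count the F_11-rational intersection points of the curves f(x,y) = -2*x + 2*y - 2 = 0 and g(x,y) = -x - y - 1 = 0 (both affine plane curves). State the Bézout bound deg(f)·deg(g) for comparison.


Common zeros: {(10, 0)}; count = 1; Bézout bound = 1.

deg(f) = 1, deg(g) = 1, so Bézout bound = 1.
Scan x ∈ F_11. For each x, list the y ∈ F_11 with f(x, y) ≡ 0 and those with g(x, y) ≡ 0 (mod 11); the common zeros in that column are the intersection.
  x = 0: f ≡ 0 at y ∈ {1}; g ≡ 0 at y ∈ {10}; common: ∅.
  x = 1: f ≡ 0 at y ∈ {2}; g ≡ 0 at y ∈ {9}; common: ∅.
  x = 2: f ≡ 0 at y ∈ {3}; g ≡ 0 at y ∈ {8}; common: ∅.
  x = 3: f ≡ 0 at y ∈ {4}; g ≡ 0 at y ∈ {7}; common: ∅.
  x = 4: f ≡ 0 at y ∈ {5}; g ≡ 0 at y ∈ {6}; common: ∅.
  x = 5: f ≡ 0 at y ∈ {6}; g ≡ 0 at y ∈ {5}; common: ∅.
  x = 6: f ≡ 0 at y ∈ {7}; g ≡ 0 at y ∈ {4}; common: ∅.
  x = 7: f ≡ 0 at y ∈ {8}; g ≡ 0 at y ∈ {3}; common: ∅.
  x = 8: f ≡ 0 at y ∈ {9}; g ≡ 0 at y ∈ {2}; common: ∅.
  x = 9: f ≡ 0 at y ∈ {10}; g ≡ 0 at y ∈ {1}; common: ∅.
  x = 10: f ≡ 0 at y ∈ {0}; g ≡ 0 at y ∈ {0}; common: {0}.
Collecting: common zeros = {(10, 0)}, so the count is 1.
Comparison with the Bézout bound: 1 ≤ 1 = deg(f)·deg(g), as expected for curves with no common component (the bound is attained).


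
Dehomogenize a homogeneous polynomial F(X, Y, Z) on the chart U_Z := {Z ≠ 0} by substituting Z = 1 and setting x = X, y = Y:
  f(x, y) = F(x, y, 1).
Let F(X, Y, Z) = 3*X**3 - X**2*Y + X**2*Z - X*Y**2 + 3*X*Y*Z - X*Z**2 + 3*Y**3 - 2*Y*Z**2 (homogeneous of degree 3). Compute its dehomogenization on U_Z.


f(x, y) = 3*x**3 - x**2*y + x**2 - x*y**2 + 3*x*y - x + 3*y**3 - 2*y

On U_Z we set Z = 1. Each monomial c·X^i·Y^j·Z^k in F becomes c·x^i·y^j·1^k = c·x^i·y^j.
Substituting Z = 1: F(X, Y, 1) = 3*x**3 - x**2*y + x**2 - x*y**2 + 3*x*y - x + 3*y**3 - 2*y.
Note: deg(f) ≤ deg(F) = 3; strict inequality happens when F is divisible by Z (lost terms).


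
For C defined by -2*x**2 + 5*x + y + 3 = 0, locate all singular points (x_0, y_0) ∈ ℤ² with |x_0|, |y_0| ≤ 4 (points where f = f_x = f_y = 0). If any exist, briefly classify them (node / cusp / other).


No singular points in the scanned grid; C is smooth there.

Compute partial derivatives:
  f_x = 5 - 4*x.
  f_y = 1.
f_y = 1 is a nonzero constant, so f_y never vanishes: no point (x, y) can satisfy f = f_x = f_y = 0. In particular no (x, y) ∈ {−4, ..., 4}² is singular; the curve is smooth.


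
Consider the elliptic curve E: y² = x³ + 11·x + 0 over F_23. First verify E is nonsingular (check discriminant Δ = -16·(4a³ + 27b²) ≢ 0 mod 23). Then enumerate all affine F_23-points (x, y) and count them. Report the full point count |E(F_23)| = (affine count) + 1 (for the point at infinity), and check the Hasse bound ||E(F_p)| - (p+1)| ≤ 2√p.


Affine points = {(0, 0), (1, 9), (1, 14), (4, 4), (4, 19), (6, 11), (6, 12), (7, 11), (7, 12), (8, 5), (8, 18), (9, 0), (10, 11), (10, 12), (11, 7), (11, 16), (14, 0), (18, 2), (18, 21), (20, 3), (20, 20), (21, 4), (21, 19)}; affine count = 23; |E(F_23)| = 24.

Discriminant check: Δ ∝ 4a³ + 27b² = 4·11³ + 27·0² = 4·1331 + 27·0 ≡ 11 (mod 23). Nonzero ⇒ E is nonsingular.
For each x ∈ F_23, compute rhs = x³ + 11·x + 0 mod 23, then count y ∈ F_23 with y² ≡ rhs.
  x = 0: rhs = 0, matching y values: 0 (1 points).
  x = 1: rhs = 12, matching y values: 9, 14 (2 points).
  x = 2: rhs = 7, matching y values: none (0 points).
  x = 3: rhs = 14, matching y values: none (0 points).
  x = 4: rhs = 16, matching y values: 4, 19 (2 points).
  x = 5: rhs = 19, matching y values: none (0 points).
  x = 6: rhs = 6, matching y values: 11, 12 (2 points).
  x = 7: rhs = 6, matching y values: 11, 12 (2 points).
  x = 8: rhs = 2, matching y values: 5, 18 (2 points).
  x = 9: rhs = 0, matching y values: 0 (1 points).
  x = 10: rhs = 6, matching y values: 11, 12 (2 points).
  x = 11: rhs = 3, matching y values: 7, 16 (2 points).
  x = 12: rhs = 20, matching y values: none (0 points).
  x = 13: rhs = 17, matching y values: none (0 points).
  x = 14: rhs = 0, matching y values: 0 (1 points).
  x = 15: rhs = 21, matching y values: none (0 points).
  x = 16: rhs = 17, matching y values: none (0 points).
  x = 17: rhs = 17, matching y values: none (0 points).
  x = 18: rhs = 4, matching y values: 2, 21 (2 points).
  x = 19: rhs = 7, matching y values: none (0 points).
  x = 20: rhs = 9, matching y values: 3, 20 (2 points).
  x = 21: rhs = 16, matching y values: 4, 19 (2 points).
  x = 22: rhs = 11, matching y values: none (0 points).
Total affine count: 23.
Full point count |E(F_23)| = 23 + 1 = 24.
Hasse bound: |24 − (23+1)| = |0| = 0 ≤ 2√23 ≈ 9.5917 ✓.


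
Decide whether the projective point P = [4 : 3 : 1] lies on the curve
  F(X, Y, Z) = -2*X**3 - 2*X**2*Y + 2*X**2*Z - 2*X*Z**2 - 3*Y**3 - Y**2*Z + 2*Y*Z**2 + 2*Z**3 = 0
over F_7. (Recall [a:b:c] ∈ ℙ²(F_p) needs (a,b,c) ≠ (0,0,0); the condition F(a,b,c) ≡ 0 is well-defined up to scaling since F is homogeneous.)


F(4,3,1) ≡ 5 (mod 7); P is NOT on the curve.

Evaluate F(4, 3, 1) term-by-term (mod 7).
  -2*X**3 ↦ -2·64·1·1 = -128
  -2*X**2*Y ↦ -2·16·3·1 = -96
  2*X**2*Z ↦ 2·16·1·1 = 32
  -2*X*Z**2 ↦ -2·4·1·1 = -8
  -3*Y**3 ↦ -3·1·27·1 = -81
  -Y**2*Z ↦ -1·1·9·1 = -9
  2*Y*Z**2 ↦ 2·1·3·1 = 6
  2*Z**3 ↦ 2·1·1·1 = 2
Sum: F(4, 3, 1) = (-128) + (-96) + (32) + (-8) + (-81) + (-9) + (6) + (2) = -282.
Reducing mod 7: -282 ≡ 5 (mod 7).
Since F(a, b, c) ≡ 5 ≠ 0 (mod 7), P does NOT lie on the curve.


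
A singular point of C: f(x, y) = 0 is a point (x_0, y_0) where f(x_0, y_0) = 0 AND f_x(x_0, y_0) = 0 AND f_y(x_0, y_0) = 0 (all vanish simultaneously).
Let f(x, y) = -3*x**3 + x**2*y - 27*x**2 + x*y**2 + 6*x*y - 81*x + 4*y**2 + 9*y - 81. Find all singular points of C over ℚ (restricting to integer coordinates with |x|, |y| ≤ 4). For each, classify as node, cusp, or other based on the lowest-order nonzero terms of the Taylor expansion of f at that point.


Singular points: {(-3, 0)}; classification: cusp.

Compute partial derivatives:
  f_x = -9*x**2 + 2*x*y - 54*x + y**2 + 6*y - 81.
  f_y = x**2 + 2*x*y + 6*x + 8*y + 9.
Scan x_0 ∈ {−4, ..., 4}. For each x_0, f_y(x_0, y) is a polynomial in y; find its integer roots y ∈ {−4, ..., 4}, then test f_x and f at those candidates.
  x = -4: f_y(-4, y) = 1; no integer root y with |y| ≤ 4.
  x = -3: f_y(-3, y) = 2*y; vanishes at y ∈ {0}. (-3, 0): f_x = 0, f = 0 — SINGULAR.
  x = -2: f_y(-2, y) = 4*y + 1; no integer root y with |y| ≤ 4.
  x = -1: f_y(-1, y) = 6*y + 4; no integer root y with |y| ≤ 4.
  x = 0: f_y(0, y) = 8*y + 9; no integer root y with |y| ≤ 4.
  x = 1: f_y(1, y) = 10*y + 16; no integer root y with |y| ≤ 4.
  x = 2: f_y(2, y) = 12*y + 25; no integer root y with |y| ≤ 4.
  x = 3: f_y(3, y) = 14*y + 36; no integer root y with |y| ≤ 4.
  x = 4: f_y(4, y) = 16*y + 49; no integer root y with |y| ≤ 4.
Only singular point on the grid: (-3, 0).
Classify: substitute x = -3 + u, y = 0 + v and expand: f = -3*u**3 + u**2*v + u*v**2 + v**2.
No constant or linear terms (consistent with a singular point). Quadratic part: v**2. Cubic part: -3*u**3 + u**2*v + u*v**2.
The quadratic part v**2 is a perfect square, so there is a single (double) tangent line v = 0, i.e. y = 0. Restricting the cubic part to that line (v = 0) leaves -3*u**3 ≠ 0, so f is not divisible by v and the branch is v² ≈ 3*u**3 to lowest order — this is a cusp.
Classification: cusp.


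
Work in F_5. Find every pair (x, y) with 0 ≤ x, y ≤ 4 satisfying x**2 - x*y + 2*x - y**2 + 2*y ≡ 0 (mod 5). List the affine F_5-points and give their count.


Affine F_5-points: {(0, 0), (0, 2), (3, 0), (3, 4), (4, 4)}; count = 5.

For each of the 25 pairs (x, y) ∈ F_5², evaluate f(x, y) mod 5. Record the zeros.
  x = 0: [0↦0, 1↦1, 2↦0, 3↦2, 4↦2]  zeros at y ∈ {0, 2}
  x = 1: [0↦3, 1↦3, 2↦1, 3↦2, 4↦1]  zeros at y ∈ ∅
  x = 2: [0↦3, 1↦2, 2↦4, 3↦4, 4↦2]  zeros at y ∈ ∅
  x = 3: [0↦0, 1↦3, 2↦4, 3↦3, 4↦0]  zeros at y ∈ {0, 4}
  x = 4: [0↦4, 1↦1, 2↦1, 3↦4, 4↦0]  zeros at y ∈ {4}
Collecting zeros: affine points = {(0, 0), (0, 2), (3, 0), (3, 4), (4, 4)}.
Total count |C(F_5)_aff| = 5.
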